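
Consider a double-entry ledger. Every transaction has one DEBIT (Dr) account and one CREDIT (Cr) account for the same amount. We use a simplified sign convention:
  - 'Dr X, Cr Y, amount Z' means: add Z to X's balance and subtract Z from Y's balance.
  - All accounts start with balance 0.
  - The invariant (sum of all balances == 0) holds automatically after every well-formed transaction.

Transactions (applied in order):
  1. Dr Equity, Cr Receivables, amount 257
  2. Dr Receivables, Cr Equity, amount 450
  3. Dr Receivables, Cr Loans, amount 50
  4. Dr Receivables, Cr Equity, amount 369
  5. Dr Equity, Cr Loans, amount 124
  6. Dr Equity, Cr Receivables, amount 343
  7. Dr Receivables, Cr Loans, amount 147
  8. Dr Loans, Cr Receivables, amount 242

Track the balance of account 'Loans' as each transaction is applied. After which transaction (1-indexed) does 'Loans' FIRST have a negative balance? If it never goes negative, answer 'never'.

After txn 1: Loans=0
After txn 2: Loans=0
After txn 3: Loans=-50

Answer: 3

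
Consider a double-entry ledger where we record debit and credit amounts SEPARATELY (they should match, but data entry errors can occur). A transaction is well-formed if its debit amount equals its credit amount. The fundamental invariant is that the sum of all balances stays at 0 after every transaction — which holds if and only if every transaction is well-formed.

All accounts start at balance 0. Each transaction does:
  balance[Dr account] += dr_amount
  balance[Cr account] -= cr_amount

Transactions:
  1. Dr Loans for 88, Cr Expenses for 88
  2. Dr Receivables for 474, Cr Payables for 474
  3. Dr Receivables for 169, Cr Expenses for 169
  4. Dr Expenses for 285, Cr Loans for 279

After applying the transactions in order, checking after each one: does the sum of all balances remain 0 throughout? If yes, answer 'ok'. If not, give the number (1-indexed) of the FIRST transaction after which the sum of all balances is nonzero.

After txn 1: dr=88 cr=88 sum_balances=0
After txn 2: dr=474 cr=474 sum_balances=0
After txn 3: dr=169 cr=169 sum_balances=0
After txn 4: dr=285 cr=279 sum_balances=6

Answer: 4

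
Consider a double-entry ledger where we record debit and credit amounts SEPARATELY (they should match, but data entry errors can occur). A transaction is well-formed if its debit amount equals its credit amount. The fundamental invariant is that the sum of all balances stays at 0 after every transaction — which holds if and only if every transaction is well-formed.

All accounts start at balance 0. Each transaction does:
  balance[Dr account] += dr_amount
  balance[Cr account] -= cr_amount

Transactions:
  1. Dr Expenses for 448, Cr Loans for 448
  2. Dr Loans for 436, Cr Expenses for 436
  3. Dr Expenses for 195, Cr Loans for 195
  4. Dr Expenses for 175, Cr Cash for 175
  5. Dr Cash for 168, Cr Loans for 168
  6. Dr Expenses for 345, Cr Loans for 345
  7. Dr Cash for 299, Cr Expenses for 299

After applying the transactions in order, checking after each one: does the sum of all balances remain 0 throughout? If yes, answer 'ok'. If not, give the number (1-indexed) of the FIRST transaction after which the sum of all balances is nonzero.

Answer: ok

Derivation:
After txn 1: dr=448 cr=448 sum_balances=0
After txn 2: dr=436 cr=436 sum_balances=0
After txn 3: dr=195 cr=195 sum_balances=0
After txn 4: dr=175 cr=175 sum_balances=0
After txn 5: dr=168 cr=168 sum_balances=0
After txn 6: dr=345 cr=345 sum_balances=0
After txn 7: dr=299 cr=299 sum_balances=0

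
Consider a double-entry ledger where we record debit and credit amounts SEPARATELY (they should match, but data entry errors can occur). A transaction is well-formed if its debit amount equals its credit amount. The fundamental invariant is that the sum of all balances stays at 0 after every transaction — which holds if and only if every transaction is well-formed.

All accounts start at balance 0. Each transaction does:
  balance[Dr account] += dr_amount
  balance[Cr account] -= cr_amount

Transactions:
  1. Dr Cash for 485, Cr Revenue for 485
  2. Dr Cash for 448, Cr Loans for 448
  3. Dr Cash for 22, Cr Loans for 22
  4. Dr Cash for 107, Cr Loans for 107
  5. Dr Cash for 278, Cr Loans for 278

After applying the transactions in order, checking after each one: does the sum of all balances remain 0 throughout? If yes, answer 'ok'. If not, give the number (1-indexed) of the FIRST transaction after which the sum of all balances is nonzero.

Answer: ok

Derivation:
After txn 1: dr=485 cr=485 sum_balances=0
After txn 2: dr=448 cr=448 sum_balances=0
After txn 3: dr=22 cr=22 sum_balances=0
After txn 4: dr=107 cr=107 sum_balances=0
After txn 5: dr=278 cr=278 sum_balances=0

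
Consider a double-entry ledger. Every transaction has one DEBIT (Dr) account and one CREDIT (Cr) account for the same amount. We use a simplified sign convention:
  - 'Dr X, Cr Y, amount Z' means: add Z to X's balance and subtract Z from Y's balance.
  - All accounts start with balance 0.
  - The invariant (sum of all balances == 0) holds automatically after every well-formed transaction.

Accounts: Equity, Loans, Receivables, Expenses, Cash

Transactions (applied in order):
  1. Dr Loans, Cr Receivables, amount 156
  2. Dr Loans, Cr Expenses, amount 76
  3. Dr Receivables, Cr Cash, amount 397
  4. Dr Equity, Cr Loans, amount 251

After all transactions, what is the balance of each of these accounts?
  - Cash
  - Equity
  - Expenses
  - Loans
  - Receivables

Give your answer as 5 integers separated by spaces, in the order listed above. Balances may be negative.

After txn 1 (Dr Loans, Cr Receivables, amount 156): Loans=156 Receivables=-156
After txn 2 (Dr Loans, Cr Expenses, amount 76): Expenses=-76 Loans=232 Receivables=-156
After txn 3 (Dr Receivables, Cr Cash, amount 397): Cash=-397 Expenses=-76 Loans=232 Receivables=241
After txn 4 (Dr Equity, Cr Loans, amount 251): Cash=-397 Equity=251 Expenses=-76 Loans=-19 Receivables=241

Answer: -397 251 -76 -19 241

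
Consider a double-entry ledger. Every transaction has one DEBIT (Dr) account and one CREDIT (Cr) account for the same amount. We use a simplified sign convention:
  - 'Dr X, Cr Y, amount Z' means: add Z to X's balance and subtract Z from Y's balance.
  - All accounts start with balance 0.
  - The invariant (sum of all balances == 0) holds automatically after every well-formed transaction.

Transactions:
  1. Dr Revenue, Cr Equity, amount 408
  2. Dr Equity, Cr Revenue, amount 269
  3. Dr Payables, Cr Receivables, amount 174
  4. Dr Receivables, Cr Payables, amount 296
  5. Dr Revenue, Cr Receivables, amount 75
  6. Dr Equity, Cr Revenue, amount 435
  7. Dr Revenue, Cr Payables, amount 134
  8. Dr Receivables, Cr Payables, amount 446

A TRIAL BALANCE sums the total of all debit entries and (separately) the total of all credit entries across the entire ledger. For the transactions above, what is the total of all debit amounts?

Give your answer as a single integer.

Answer: 2237

Derivation:
Txn 1: debit+=408
Txn 2: debit+=269
Txn 3: debit+=174
Txn 4: debit+=296
Txn 5: debit+=75
Txn 6: debit+=435
Txn 7: debit+=134
Txn 8: debit+=446
Total debits = 2237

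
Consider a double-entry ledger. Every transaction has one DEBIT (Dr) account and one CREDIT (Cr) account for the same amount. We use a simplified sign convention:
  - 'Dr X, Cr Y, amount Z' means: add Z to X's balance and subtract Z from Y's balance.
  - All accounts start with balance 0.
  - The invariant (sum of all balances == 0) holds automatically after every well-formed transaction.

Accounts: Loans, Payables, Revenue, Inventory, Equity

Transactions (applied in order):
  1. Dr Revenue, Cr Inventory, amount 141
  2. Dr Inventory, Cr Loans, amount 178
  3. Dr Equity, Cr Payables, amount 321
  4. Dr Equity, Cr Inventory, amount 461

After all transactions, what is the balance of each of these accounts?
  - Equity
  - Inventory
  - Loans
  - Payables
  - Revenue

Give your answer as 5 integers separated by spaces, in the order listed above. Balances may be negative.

Answer: 782 -424 -178 -321 141

Derivation:
After txn 1 (Dr Revenue, Cr Inventory, amount 141): Inventory=-141 Revenue=141
After txn 2 (Dr Inventory, Cr Loans, amount 178): Inventory=37 Loans=-178 Revenue=141
After txn 3 (Dr Equity, Cr Payables, amount 321): Equity=321 Inventory=37 Loans=-178 Payables=-321 Revenue=141
After txn 4 (Dr Equity, Cr Inventory, amount 461): Equity=782 Inventory=-424 Loans=-178 Payables=-321 Revenue=141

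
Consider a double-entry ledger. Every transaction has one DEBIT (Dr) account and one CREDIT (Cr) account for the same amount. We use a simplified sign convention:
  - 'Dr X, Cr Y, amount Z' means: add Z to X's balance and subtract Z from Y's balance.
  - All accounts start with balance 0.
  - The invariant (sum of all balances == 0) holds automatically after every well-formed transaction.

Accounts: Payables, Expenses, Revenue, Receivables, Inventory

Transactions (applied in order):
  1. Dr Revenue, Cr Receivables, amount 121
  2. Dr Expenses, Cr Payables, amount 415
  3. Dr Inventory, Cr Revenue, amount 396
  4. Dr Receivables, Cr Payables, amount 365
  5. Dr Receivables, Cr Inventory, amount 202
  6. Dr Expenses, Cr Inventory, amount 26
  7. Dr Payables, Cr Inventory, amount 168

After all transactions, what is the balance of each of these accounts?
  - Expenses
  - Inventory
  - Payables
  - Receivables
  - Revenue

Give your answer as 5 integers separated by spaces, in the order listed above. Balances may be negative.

Answer: 441 0 -612 446 -275

Derivation:
After txn 1 (Dr Revenue, Cr Receivables, amount 121): Receivables=-121 Revenue=121
After txn 2 (Dr Expenses, Cr Payables, amount 415): Expenses=415 Payables=-415 Receivables=-121 Revenue=121
After txn 3 (Dr Inventory, Cr Revenue, amount 396): Expenses=415 Inventory=396 Payables=-415 Receivables=-121 Revenue=-275
After txn 4 (Dr Receivables, Cr Payables, amount 365): Expenses=415 Inventory=396 Payables=-780 Receivables=244 Revenue=-275
After txn 5 (Dr Receivables, Cr Inventory, amount 202): Expenses=415 Inventory=194 Payables=-780 Receivables=446 Revenue=-275
After txn 6 (Dr Expenses, Cr Inventory, amount 26): Expenses=441 Inventory=168 Payables=-780 Receivables=446 Revenue=-275
After txn 7 (Dr Payables, Cr Inventory, amount 168): Expenses=441 Inventory=0 Payables=-612 Receivables=446 Revenue=-275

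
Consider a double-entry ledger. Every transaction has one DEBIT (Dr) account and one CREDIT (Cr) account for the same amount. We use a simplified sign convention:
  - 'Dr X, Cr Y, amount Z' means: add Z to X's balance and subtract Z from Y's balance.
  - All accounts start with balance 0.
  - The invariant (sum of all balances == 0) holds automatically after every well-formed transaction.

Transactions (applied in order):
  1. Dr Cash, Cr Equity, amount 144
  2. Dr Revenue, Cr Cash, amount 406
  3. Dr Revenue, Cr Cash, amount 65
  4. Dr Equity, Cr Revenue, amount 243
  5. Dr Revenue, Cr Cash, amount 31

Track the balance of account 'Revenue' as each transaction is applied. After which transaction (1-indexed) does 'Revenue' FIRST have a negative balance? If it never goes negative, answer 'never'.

Answer: never

Derivation:
After txn 1: Revenue=0
After txn 2: Revenue=406
After txn 3: Revenue=471
After txn 4: Revenue=228
After txn 5: Revenue=259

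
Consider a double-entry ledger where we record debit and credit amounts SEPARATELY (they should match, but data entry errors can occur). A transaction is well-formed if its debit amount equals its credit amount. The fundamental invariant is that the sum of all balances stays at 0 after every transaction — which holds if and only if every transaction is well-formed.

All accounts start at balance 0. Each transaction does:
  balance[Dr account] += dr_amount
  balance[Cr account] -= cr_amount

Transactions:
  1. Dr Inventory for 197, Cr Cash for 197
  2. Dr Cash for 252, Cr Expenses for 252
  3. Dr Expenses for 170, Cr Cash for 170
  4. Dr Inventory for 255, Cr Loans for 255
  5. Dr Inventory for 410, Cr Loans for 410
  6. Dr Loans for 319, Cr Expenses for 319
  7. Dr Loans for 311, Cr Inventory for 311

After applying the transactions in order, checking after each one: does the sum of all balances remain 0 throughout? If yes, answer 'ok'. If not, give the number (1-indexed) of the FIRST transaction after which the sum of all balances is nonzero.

Answer: ok

Derivation:
After txn 1: dr=197 cr=197 sum_balances=0
After txn 2: dr=252 cr=252 sum_balances=0
After txn 3: dr=170 cr=170 sum_balances=0
After txn 4: dr=255 cr=255 sum_balances=0
After txn 5: dr=410 cr=410 sum_balances=0
After txn 6: dr=319 cr=319 sum_balances=0
After txn 7: dr=311 cr=311 sum_balances=0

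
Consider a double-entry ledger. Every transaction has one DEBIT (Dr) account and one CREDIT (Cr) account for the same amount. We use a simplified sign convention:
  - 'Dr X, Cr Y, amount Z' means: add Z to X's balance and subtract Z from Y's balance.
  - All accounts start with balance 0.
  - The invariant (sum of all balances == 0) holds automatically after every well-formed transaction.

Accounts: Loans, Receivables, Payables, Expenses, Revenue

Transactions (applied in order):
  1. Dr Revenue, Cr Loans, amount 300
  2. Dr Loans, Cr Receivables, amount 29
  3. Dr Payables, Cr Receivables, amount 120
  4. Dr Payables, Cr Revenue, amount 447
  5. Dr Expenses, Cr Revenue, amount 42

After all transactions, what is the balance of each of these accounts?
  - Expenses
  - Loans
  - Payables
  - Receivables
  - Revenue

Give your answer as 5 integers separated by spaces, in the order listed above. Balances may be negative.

Answer: 42 -271 567 -149 -189

Derivation:
After txn 1 (Dr Revenue, Cr Loans, amount 300): Loans=-300 Revenue=300
After txn 2 (Dr Loans, Cr Receivables, amount 29): Loans=-271 Receivables=-29 Revenue=300
After txn 3 (Dr Payables, Cr Receivables, amount 120): Loans=-271 Payables=120 Receivables=-149 Revenue=300
After txn 4 (Dr Payables, Cr Revenue, amount 447): Loans=-271 Payables=567 Receivables=-149 Revenue=-147
After txn 5 (Dr Expenses, Cr Revenue, amount 42): Expenses=42 Loans=-271 Payables=567 Receivables=-149 Revenue=-189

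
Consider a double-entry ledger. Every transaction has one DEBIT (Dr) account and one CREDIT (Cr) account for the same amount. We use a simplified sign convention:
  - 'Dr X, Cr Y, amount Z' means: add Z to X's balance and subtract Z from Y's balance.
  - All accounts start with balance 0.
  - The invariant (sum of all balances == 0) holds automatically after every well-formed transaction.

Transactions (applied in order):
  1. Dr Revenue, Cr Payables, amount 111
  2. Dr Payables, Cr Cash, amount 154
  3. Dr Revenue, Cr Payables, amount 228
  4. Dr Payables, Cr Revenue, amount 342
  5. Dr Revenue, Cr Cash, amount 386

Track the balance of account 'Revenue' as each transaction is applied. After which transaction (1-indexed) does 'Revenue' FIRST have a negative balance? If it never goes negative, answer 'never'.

Answer: 4

Derivation:
After txn 1: Revenue=111
After txn 2: Revenue=111
After txn 3: Revenue=339
After txn 4: Revenue=-3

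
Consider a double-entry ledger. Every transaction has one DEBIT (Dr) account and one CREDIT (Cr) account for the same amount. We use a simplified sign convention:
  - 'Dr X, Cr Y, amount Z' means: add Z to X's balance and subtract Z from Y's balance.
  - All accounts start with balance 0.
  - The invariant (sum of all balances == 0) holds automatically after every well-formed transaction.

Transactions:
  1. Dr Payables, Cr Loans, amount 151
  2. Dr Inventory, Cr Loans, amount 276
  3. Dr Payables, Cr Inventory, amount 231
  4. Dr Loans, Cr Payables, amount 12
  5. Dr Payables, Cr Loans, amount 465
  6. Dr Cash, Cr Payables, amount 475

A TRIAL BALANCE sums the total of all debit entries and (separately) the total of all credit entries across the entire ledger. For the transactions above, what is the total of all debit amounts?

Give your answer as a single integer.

Answer: 1610

Derivation:
Txn 1: debit+=151
Txn 2: debit+=276
Txn 3: debit+=231
Txn 4: debit+=12
Txn 5: debit+=465
Txn 6: debit+=475
Total debits = 1610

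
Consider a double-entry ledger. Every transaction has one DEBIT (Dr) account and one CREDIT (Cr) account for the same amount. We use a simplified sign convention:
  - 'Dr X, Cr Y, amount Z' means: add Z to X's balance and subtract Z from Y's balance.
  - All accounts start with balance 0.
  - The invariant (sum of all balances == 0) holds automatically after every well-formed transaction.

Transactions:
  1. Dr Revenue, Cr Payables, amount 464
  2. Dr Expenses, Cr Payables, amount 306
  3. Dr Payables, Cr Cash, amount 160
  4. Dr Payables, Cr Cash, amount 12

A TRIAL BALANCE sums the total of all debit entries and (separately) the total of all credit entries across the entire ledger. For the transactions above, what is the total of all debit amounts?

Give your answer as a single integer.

Txn 1: debit+=464
Txn 2: debit+=306
Txn 3: debit+=160
Txn 4: debit+=12
Total debits = 942

Answer: 942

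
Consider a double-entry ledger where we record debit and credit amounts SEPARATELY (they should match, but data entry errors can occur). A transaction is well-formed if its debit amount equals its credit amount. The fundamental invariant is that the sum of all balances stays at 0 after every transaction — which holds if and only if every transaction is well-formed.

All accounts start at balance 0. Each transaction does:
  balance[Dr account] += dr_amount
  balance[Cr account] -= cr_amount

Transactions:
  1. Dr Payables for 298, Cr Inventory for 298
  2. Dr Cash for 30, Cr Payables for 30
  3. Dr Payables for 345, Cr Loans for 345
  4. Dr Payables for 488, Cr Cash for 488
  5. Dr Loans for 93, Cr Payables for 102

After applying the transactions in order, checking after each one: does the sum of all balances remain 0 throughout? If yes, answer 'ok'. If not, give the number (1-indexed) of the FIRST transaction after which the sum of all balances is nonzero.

Answer: 5

Derivation:
After txn 1: dr=298 cr=298 sum_balances=0
After txn 2: dr=30 cr=30 sum_balances=0
After txn 3: dr=345 cr=345 sum_balances=0
After txn 4: dr=488 cr=488 sum_balances=0
After txn 5: dr=93 cr=102 sum_balances=-9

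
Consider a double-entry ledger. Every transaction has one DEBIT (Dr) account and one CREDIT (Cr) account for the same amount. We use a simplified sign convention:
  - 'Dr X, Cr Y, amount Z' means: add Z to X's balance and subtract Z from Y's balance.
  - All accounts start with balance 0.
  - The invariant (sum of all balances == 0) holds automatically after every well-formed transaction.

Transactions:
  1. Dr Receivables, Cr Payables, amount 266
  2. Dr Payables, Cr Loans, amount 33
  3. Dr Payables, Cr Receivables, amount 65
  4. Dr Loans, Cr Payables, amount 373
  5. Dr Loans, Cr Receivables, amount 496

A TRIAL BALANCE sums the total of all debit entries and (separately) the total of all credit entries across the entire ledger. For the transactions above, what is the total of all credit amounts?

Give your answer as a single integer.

Answer: 1233

Derivation:
Txn 1: credit+=266
Txn 2: credit+=33
Txn 3: credit+=65
Txn 4: credit+=373
Txn 5: credit+=496
Total credits = 1233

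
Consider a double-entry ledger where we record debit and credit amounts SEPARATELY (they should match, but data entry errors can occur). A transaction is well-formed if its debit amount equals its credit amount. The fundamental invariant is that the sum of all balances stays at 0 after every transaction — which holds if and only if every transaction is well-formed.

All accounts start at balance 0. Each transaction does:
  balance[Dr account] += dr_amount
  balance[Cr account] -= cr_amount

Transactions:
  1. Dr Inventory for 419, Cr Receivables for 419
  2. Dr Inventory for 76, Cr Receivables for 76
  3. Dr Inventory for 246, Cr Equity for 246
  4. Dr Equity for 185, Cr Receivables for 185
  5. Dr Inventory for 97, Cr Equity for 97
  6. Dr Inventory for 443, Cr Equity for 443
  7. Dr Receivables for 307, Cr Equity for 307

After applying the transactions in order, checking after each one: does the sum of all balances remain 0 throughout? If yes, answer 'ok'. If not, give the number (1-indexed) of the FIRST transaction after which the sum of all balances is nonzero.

After txn 1: dr=419 cr=419 sum_balances=0
After txn 2: dr=76 cr=76 sum_balances=0
After txn 3: dr=246 cr=246 sum_balances=0
After txn 4: dr=185 cr=185 sum_balances=0
After txn 5: dr=97 cr=97 sum_balances=0
After txn 6: dr=443 cr=443 sum_balances=0
After txn 7: dr=307 cr=307 sum_balances=0

Answer: ok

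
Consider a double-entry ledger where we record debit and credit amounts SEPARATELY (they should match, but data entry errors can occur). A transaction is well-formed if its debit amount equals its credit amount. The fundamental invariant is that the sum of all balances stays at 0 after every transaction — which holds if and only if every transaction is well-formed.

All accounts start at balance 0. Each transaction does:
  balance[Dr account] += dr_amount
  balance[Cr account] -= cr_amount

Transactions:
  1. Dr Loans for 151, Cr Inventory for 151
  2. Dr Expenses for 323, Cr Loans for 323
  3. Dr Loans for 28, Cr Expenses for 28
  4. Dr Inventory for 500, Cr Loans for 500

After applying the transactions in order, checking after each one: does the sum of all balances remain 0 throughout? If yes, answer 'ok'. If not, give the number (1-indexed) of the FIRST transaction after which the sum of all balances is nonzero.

After txn 1: dr=151 cr=151 sum_balances=0
After txn 2: dr=323 cr=323 sum_balances=0
After txn 3: dr=28 cr=28 sum_balances=0
After txn 4: dr=500 cr=500 sum_balances=0

Answer: ok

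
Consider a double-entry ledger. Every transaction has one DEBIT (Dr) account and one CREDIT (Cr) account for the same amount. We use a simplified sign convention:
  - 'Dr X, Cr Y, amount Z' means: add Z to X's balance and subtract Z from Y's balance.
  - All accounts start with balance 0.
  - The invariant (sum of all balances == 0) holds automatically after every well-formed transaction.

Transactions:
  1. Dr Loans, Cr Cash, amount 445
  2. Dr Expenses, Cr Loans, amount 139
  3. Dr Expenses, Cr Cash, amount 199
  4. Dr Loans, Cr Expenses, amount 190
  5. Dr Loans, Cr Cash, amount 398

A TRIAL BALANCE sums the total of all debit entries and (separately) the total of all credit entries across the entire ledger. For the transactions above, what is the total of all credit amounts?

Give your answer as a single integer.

Answer: 1371

Derivation:
Txn 1: credit+=445
Txn 2: credit+=139
Txn 3: credit+=199
Txn 4: credit+=190
Txn 5: credit+=398
Total credits = 1371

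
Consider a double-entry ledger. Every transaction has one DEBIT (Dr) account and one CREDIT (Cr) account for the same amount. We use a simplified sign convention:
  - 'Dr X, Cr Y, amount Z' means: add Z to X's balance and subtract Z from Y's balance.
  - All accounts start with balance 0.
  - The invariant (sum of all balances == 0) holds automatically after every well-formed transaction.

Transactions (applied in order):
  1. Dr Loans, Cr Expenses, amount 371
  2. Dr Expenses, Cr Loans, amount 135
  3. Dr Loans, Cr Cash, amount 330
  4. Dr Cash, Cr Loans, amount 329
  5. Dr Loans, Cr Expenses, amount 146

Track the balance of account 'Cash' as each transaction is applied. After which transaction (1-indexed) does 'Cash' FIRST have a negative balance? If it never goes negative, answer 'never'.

After txn 1: Cash=0
After txn 2: Cash=0
After txn 3: Cash=-330

Answer: 3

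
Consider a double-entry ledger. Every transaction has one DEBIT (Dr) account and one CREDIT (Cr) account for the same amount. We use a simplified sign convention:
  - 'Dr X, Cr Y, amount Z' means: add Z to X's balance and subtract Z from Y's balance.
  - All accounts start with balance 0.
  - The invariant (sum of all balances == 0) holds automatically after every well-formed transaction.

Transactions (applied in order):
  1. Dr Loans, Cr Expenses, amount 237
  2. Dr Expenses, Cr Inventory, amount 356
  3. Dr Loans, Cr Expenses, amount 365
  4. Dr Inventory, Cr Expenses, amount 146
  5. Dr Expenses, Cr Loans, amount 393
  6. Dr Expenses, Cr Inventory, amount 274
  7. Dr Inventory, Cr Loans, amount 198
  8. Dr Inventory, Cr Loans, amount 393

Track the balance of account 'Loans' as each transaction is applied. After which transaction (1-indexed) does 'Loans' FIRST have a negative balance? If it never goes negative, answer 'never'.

Answer: 8

Derivation:
After txn 1: Loans=237
After txn 2: Loans=237
After txn 3: Loans=602
After txn 4: Loans=602
After txn 5: Loans=209
After txn 6: Loans=209
After txn 7: Loans=11
After txn 8: Loans=-382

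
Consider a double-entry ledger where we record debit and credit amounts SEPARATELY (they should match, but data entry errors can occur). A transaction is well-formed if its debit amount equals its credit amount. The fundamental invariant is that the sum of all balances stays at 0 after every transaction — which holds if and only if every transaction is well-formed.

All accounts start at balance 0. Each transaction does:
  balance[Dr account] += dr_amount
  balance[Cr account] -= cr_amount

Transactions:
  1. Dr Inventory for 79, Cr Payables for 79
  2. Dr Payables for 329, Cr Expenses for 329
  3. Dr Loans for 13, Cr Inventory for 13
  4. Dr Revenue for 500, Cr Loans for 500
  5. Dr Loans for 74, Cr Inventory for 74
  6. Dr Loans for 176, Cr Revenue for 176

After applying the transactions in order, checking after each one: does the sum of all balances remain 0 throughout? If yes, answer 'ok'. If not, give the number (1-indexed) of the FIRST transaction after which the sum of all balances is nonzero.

Answer: ok

Derivation:
After txn 1: dr=79 cr=79 sum_balances=0
After txn 2: dr=329 cr=329 sum_balances=0
After txn 3: dr=13 cr=13 sum_balances=0
After txn 4: dr=500 cr=500 sum_balances=0
After txn 5: dr=74 cr=74 sum_balances=0
After txn 6: dr=176 cr=176 sum_balances=0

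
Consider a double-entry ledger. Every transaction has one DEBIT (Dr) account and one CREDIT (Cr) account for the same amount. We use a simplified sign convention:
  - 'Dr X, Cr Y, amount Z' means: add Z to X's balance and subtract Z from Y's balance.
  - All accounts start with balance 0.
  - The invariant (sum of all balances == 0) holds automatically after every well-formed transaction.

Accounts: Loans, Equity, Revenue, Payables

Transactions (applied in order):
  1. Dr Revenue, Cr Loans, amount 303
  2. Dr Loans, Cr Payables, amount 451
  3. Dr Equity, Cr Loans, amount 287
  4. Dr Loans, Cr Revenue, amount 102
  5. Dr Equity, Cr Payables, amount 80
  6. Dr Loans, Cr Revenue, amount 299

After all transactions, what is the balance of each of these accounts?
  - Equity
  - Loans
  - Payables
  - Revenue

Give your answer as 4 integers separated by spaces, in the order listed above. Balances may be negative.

After txn 1 (Dr Revenue, Cr Loans, amount 303): Loans=-303 Revenue=303
After txn 2 (Dr Loans, Cr Payables, amount 451): Loans=148 Payables=-451 Revenue=303
After txn 3 (Dr Equity, Cr Loans, amount 287): Equity=287 Loans=-139 Payables=-451 Revenue=303
After txn 4 (Dr Loans, Cr Revenue, amount 102): Equity=287 Loans=-37 Payables=-451 Revenue=201
After txn 5 (Dr Equity, Cr Payables, amount 80): Equity=367 Loans=-37 Payables=-531 Revenue=201
After txn 6 (Dr Loans, Cr Revenue, amount 299): Equity=367 Loans=262 Payables=-531 Revenue=-98

Answer: 367 262 -531 -98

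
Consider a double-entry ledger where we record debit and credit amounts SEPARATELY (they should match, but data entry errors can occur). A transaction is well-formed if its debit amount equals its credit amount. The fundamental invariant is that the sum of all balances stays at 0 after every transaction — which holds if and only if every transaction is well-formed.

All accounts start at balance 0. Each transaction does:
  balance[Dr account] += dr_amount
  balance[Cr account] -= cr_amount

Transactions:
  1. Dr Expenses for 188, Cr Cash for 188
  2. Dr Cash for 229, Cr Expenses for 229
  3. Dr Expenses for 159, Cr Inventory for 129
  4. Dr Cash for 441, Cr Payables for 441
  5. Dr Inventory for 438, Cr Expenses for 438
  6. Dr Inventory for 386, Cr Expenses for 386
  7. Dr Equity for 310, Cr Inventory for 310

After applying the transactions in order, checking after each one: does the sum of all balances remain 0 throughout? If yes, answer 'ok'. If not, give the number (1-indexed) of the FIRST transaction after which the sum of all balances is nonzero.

After txn 1: dr=188 cr=188 sum_balances=0
After txn 2: dr=229 cr=229 sum_balances=0
After txn 3: dr=159 cr=129 sum_balances=30
After txn 4: dr=441 cr=441 sum_balances=30
After txn 5: dr=438 cr=438 sum_balances=30
After txn 6: dr=386 cr=386 sum_balances=30
After txn 7: dr=310 cr=310 sum_balances=30

Answer: 3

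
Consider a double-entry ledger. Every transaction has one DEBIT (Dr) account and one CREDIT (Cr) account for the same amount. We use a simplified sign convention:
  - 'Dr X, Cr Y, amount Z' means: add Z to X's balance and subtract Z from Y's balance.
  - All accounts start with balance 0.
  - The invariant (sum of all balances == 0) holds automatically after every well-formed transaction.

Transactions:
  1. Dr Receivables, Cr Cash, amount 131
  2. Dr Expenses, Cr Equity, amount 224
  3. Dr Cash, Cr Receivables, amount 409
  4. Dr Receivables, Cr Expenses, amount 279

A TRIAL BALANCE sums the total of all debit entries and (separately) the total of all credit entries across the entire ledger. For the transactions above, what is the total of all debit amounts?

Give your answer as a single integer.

Answer: 1043

Derivation:
Txn 1: debit+=131
Txn 2: debit+=224
Txn 3: debit+=409
Txn 4: debit+=279
Total debits = 1043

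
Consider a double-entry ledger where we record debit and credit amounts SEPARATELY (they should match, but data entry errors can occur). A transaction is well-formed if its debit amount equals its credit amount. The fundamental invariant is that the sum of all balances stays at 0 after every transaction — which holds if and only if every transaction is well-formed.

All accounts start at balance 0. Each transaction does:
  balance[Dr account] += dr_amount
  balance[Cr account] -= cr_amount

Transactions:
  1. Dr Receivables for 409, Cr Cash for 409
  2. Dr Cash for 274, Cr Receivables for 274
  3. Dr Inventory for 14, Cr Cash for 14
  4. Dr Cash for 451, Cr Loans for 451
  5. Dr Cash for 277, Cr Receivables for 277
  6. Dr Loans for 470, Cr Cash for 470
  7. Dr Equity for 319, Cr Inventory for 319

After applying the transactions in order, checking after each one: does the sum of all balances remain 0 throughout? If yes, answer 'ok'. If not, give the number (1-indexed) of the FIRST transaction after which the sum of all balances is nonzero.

After txn 1: dr=409 cr=409 sum_balances=0
After txn 2: dr=274 cr=274 sum_balances=0
After txn 3: dr=14 cr=14 sum_balances=0
After txn 4: dr=451 cr=451 sum_balances=0
After txn 5: dr=277 cr=277 sum_balances=0
After txn 6: dr=470 cr=470 sum_balances=0
After txn 7: dr=319 cr=319 sum_balances=0

Answer: ok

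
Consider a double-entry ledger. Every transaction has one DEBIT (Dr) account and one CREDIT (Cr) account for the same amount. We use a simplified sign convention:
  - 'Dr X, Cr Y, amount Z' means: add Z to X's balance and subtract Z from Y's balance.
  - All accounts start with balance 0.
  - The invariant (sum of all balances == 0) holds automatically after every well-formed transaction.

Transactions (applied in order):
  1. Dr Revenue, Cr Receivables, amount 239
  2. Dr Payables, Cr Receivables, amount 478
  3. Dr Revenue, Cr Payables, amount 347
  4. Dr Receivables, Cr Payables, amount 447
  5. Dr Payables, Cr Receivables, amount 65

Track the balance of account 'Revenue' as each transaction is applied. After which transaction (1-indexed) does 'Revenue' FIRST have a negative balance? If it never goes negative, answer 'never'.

After txn 1: Revenue=239
After txn 2: Revenue=239
After txn 3: Revenue=586
After txn 4: Revenue=586
After txn 5: Revenue=586

Answer: never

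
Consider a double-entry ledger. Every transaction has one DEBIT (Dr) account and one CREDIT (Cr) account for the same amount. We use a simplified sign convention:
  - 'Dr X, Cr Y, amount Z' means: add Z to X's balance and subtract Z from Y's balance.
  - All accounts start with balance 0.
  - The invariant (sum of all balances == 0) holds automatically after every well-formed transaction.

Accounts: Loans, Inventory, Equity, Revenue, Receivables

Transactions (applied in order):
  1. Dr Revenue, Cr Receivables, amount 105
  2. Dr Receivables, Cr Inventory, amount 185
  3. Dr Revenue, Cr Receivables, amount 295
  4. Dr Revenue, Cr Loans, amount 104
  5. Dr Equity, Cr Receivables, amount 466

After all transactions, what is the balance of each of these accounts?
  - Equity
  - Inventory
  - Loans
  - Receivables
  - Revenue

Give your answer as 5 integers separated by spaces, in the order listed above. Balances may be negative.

After txn 1 (Dr Revenue, Cr Receivables, amount 105): Receivables=-105 Revenue=105
After txn 2 (Dr Receivables, Cr Inventory, amount 185): Inventory=-185 Receivables=80 Revenue=105
After txn 3 (Dr Revenue, Cr Receivables, amount 295): Inventory=-185 Receivables=-215 Revenue=400
After txn 4 (Dr Revenue, Cr Loans, amount 104): Inventory=-185 Loans=-104 Receivables=-215 Revenue=504
After txn 5 (Dr Equity, Cr Receivables, amount 466): Equity=466 Inventory=-185 Loans=-104 Receivables=-681 Revenue=504

Answer: 466 -185 -104 -681 504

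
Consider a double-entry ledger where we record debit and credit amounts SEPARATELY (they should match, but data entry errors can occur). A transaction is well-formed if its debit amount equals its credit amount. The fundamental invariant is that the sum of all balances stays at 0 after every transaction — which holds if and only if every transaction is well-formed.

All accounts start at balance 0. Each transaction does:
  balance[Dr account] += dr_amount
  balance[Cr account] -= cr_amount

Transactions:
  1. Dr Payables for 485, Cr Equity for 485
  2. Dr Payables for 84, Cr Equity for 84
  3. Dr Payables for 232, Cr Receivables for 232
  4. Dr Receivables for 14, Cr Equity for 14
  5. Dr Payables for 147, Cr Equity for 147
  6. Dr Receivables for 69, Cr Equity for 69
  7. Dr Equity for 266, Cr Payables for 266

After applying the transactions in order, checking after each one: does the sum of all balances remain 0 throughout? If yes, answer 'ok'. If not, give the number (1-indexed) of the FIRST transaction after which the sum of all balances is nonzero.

After txn 1: dr=485 cr=485 sum_balances=0
After txn 2: dr=84 cr=84 sum_balances=0
After txn 3: dr=232 cr=232 sum_balances=0
After txn 4: dr=14 cr=14 sum_balances=0
After txn 5: dr=147 cr=147 sum_balances=0
After txn 6: dr=69 cr=69 sum_balances=0
After txn 7: dr=266 cr=266 sum_balances=0

Answer: ok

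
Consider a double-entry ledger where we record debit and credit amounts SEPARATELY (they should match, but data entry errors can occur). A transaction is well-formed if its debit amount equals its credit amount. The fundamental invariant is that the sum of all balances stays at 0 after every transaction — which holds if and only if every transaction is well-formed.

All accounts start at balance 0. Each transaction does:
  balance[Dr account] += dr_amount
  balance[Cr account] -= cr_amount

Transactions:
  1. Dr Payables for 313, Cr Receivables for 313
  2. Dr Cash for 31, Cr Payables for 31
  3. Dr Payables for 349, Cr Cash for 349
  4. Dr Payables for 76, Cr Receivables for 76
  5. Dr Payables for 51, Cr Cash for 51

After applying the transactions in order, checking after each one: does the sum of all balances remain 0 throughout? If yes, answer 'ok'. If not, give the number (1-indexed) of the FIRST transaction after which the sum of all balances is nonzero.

After txn 1: dr=313 cr=313 sum_balances=0
After txn 2: dr=31 cr=31 sum_balances=0
After txn 3: dr=349 cr=349 sum_balances=0
After txn 4: dr=76 cr=76 sum_balances=0
After txn 5: dr=51 cr=51 sum_balances=0

Answer: ok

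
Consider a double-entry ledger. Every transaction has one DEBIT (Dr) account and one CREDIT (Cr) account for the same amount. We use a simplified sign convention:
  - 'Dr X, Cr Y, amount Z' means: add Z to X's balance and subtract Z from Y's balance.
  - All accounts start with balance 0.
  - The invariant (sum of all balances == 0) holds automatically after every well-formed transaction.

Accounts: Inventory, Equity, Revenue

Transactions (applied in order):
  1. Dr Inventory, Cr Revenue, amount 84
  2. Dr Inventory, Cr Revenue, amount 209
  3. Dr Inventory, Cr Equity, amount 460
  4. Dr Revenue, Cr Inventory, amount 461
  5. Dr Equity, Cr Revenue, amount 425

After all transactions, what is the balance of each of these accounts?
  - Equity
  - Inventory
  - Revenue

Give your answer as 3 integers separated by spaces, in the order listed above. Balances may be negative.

Answer: -35 292 -257

Derivation:
After txn 1 (Dr Inventory, Cr Revenue, amount 84): Inventory=84 Revenue=-84
After txn 2 (Dr Inventory, Cr Revenue, amount 209): Inventory=293 Revenue=-293
After txn 3 (Dr Inventory, Cr Equity, amount 460): Equity=-460 Inventory=753 Revenue=-293
After txn 4 (Dr Revenue, Cr Inventory, amount 461): Equity=-460 Inventory=292 Revenue=168
After txn 5 (Dr Equity, Cr Revenue, amount 425): Equity=-35 Inventory=292 Revenue=-257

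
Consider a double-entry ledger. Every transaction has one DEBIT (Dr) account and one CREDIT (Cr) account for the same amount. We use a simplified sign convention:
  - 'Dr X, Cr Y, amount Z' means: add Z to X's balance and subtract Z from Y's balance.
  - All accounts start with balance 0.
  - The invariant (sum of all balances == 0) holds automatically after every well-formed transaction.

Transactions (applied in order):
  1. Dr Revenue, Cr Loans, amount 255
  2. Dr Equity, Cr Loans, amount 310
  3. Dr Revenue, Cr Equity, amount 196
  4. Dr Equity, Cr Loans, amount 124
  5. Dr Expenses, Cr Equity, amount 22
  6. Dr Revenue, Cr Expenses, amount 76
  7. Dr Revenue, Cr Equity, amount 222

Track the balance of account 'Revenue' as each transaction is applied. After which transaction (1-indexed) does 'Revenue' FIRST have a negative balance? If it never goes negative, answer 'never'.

Answer: never

Derivation:
After txn 1: Revenue=255
After txn 2: Revenue=255
After txn 3: Revenue=451
After txn 4: Revenue=451
After txn 5: Revenue=451
After txn 6: Revenue=527
After txn 7: Revenue=749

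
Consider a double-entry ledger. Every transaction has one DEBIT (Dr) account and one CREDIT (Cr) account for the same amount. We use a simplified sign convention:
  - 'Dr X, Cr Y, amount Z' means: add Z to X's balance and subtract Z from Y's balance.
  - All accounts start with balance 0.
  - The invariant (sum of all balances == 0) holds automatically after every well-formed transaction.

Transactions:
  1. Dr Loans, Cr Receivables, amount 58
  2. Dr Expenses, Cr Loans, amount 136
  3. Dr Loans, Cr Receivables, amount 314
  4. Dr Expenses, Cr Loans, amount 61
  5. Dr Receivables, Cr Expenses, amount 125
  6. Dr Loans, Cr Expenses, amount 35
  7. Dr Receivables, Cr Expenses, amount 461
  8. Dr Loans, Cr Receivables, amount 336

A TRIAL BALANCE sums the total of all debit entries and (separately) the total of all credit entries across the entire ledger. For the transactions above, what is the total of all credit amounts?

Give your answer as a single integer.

Answer: 1526

Derivation:
Txn 1: credit+=58
Txn 2: credit+=136
Txn 3: credit+=314
Txn 4: credit+=61
Txn 5: credit+=125
Txn 6: credit+=35
Txn 7: credit+=461
Txn 8: credit+=336
Total credits = 1526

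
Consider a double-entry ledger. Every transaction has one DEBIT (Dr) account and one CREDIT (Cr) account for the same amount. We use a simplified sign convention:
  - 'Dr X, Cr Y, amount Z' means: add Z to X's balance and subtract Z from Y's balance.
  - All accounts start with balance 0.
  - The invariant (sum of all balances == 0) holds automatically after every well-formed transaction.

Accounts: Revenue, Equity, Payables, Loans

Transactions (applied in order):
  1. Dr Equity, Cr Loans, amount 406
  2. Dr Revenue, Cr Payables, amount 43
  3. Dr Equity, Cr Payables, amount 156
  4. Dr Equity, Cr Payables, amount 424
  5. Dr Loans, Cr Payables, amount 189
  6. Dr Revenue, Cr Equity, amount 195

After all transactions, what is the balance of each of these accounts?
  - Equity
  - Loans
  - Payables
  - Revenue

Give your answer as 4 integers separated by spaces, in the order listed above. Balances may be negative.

Answer: 791 -217 -812 238

Derivation:
After txn 1 (Dr Equity, Cr Loans, amount 406): Equity=406 Loans=-406
After txn 2 (Dr Revenue, Cr Payables, amount 43): Equity=406 Loans=-406 Payables=-43 Revenue=43
After txn 3 (Dr Equity, Cr Payables, amount 156): Equity=562 Loans=-406 Payables=-199 Revenue=43
After txn 4 (Dr Equity, Cr Payables, amount 424): Equity=986 Loans=-406 Payables=-623 Revenue=43
After txn 5 (Dr Loans, Cr Payables, amount 189): Equity=986 Loans=-217 Payables=-812 Revenue=43
After txn 6 (Dr Revenue, Cr Equity, amount 195): Equity=791 Loans=-217 Payables=-812 Revenue=238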